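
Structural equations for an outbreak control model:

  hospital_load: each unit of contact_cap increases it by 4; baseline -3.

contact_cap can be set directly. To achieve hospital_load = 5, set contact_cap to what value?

Solve 4*contact_cap - 3 = 5: contact_cap = (5 + 3) / 4 = 2.

contact_cap = 2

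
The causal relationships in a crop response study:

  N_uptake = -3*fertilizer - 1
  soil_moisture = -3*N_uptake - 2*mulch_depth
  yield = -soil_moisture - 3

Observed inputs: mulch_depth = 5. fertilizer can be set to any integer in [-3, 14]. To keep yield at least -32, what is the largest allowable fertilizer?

fertilizer = 4

Substituting into the soil_moisture equation gives soil_moisture = 9*fertilizer - 7.
Substituting into the yield equation gives yield = -9*fertilizer + 4.
Require -9*fertilizer + 4 ≥ -32, so fertilizer ≤ 4.
The largest integer in [-3, 14] satisfying this is 4.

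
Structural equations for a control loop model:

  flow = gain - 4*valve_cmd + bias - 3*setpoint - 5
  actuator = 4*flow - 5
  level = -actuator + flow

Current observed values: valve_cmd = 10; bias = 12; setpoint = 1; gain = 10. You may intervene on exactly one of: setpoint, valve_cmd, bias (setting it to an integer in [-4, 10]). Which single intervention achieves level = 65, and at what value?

Intervening on setpoint: with other inputs at their observed values, level = 9*setpoint + 74. Solving for 65 gives setpoint = -1, within [-4, 10].
Intervening on valve_cmd: level = 12*valve_cmd - 37. Reaching 65 requires valve_cmd = 17/2, not an integer.
Intervening on bias: level = -3*bias + 119. Reaching 65 requires bias = 18, outside [-4, 10].

set setpoint = -1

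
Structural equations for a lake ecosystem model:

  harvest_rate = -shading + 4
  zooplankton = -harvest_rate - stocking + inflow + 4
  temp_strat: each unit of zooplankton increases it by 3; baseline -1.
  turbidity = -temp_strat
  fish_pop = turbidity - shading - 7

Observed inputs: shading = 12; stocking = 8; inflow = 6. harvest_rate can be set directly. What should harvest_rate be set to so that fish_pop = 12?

harvest_rate = 12

Intervening on harvest_rate fixes its value directly, overriding its dependence on shading.
Substituting into the zooplankton equation gives zooplankton = -harvest_rate + 2.
This gives temp_strat = -3*harvest_rate + 5.
Substituting into the turbidity equation gives turbidity = 3*harvest_rate - 5.
So fish_pop = 3*harvest_rate - 24.
Solve 3*harvest_rate - 24 = 12: harvest_rate = (12 + 24) / 3 = 12.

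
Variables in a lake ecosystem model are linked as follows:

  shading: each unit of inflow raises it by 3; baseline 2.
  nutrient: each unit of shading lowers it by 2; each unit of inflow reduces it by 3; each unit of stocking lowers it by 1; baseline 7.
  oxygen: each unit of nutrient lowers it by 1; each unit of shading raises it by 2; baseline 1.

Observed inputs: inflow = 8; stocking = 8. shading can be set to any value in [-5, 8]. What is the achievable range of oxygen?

Intervening on shading fixes its value directly, overriding its dependence on inflow.
Substituting into the nutrient equation gives nutrient = -2*shading - 25.
This gives oxygen = 4*shading + 26.
Linear in shading, so extremes are at the endpoints: shading = -5 gives oxygen = 6; shading = 8 gives oxygen = 58.

6 to 58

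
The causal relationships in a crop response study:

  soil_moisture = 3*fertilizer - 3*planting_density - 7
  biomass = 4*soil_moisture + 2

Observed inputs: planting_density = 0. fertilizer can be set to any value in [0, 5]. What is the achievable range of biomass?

-26 to 34

Substituting into the soil_moisture equation gives soil_moisture = 3*fertilizer - 7.
Substituting into the biomass equation gives biomass = 12*fertilizer - 26.
Linear in fertilizer, so extremes are at the endpoints: fertilizer = 0 gives biomass = -26; fertilizer = 5 gives biomass = 34.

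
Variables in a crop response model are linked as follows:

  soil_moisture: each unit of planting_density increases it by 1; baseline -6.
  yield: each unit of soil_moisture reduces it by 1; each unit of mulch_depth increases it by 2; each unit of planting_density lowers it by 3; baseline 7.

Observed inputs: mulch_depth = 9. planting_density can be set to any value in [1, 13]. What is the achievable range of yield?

-21 to 27

Substituting into the yield equation gives yield = -4*planting_density + 31.
Linear in planting_density, so extremes are at the endpoints: planting_density = 1 gives yield = 27; planting_density = 13 gives yield = -21.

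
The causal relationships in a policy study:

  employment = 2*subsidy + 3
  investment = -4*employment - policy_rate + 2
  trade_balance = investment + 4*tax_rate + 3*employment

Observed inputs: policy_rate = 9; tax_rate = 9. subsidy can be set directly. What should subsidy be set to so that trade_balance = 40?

subsidy = -7

Substituting into the investment equation gives investment = -8*subsidy - 19.
So trade_balance = -2*subsidy + 26.
Solve -2*subsidy + 26 = 40: subsidy = (40 - 26) / -2 = -7.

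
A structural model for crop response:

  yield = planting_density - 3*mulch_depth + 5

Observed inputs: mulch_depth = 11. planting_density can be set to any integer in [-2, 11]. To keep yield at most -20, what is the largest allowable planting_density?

Substituting into the yield equation gives yield = planting_density - 28.
Require planting_density - 28 ≤ -20, so planting_density ≤ 8.
The largest integer in [-2, 11] satisfying this is 8.

planting_density = 8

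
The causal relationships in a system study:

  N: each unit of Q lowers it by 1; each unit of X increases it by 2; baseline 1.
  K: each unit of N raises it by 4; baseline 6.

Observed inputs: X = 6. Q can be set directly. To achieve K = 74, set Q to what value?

Substituting into the N equation gives N = -Q + 13.
Substituting into the K equation gives K = -4*Q + 58.
Solve -4*Q + 58 = 74: Q = (74 - 58) / -4 = -4.

Q = -4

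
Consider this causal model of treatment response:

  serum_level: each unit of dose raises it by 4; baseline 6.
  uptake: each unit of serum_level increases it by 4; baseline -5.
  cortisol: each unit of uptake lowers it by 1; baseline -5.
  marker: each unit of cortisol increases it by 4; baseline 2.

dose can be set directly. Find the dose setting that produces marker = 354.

Substituting into the uptake equation gives uptake = 16*dose + 19.
So cortisol = -16*dose - 24.
So marker = -64*dose - 94.
Solve -64*dose - 94 = 354: dose = (354 + 94) / -64 = -7.

dose = -7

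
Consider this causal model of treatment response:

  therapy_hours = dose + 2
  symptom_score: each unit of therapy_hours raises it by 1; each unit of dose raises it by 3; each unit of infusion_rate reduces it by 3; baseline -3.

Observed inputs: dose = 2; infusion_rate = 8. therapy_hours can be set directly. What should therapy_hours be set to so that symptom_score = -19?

therapy_hours = 2

Intervening on therapy_hours fixes its value directly, overriding its dependence on dose.
Substituting into the symptom_score equation gives symptom_score = therapy_hours - 21.
Solve therapy_hours - 21 = -19: therapy_hours = (-19 + 21) / 1 = 2.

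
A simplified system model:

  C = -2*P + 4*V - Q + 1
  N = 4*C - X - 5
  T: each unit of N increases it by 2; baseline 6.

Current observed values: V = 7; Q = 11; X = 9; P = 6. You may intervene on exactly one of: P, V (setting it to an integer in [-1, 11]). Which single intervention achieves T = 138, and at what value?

set P = -1

Intervening on P: with other inputs at their observed values, T = -16*P + 122. Solving for 138 gives P = -1, within [-1, 11].
Intervening on V: T = 32*V - 198. Reaching 138 requires V = 21/2, not an integer.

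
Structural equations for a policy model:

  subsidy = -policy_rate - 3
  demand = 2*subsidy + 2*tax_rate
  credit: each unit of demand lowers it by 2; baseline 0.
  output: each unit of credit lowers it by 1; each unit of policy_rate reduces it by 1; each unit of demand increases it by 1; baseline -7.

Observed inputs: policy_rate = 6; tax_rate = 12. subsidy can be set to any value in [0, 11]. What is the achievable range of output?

Intervening on subsidy fixes its value directly, overriding its dependence on policy_rate.
Substituting into the demand equation gives demand = 2*subsidy + 24.
This gives credit = -4*subsidy - 48.
Substituting into the output equation gives output = 6*subsidy + 59.
Linear in subsidy, so extremes are at the endpoints: subsidy = 0 gives output = 59; subsidy = 11 gives output = 125.

59 to 125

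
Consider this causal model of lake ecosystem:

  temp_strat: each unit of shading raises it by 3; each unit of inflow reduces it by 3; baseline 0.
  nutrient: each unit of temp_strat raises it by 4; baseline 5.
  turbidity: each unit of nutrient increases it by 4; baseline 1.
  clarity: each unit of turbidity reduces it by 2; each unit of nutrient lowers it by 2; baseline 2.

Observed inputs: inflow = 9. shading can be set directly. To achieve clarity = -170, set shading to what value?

Substituting into the temp_strat equation gives temp_strat = 3*shading - 27.
So nutrient = 12*shading - 103.
Substituting into the turbidity equation gives turbidity = 48*shading - 411.
Substituting into the clarity equation gives clarity = -120*shading + 1030.
Solve -120*shading + 1030 = -170: shading = (-170 - 1030) / -120 = 10.

shading = 10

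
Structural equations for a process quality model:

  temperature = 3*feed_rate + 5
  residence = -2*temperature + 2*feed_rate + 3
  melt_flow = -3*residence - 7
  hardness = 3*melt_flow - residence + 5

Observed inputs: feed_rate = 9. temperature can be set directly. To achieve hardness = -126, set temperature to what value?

Intervening on temperature fixes its value directly, overriding its dependence on feed_rate.
Substituting into the residence equation gives residence = -2*temperature + 21.
melt_flow becomes 6*temperature - 70.
Substituting into the hardness equation gives hardness = 20*temperature - 226.
Solve 20*temperature - 226 = -126: temperature = (-126 + 226) / 20 = 5.

temperature = 5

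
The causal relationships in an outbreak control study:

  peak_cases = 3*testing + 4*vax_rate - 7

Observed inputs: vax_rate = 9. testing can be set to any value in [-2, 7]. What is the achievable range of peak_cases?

23 to 50

Substituting into the peak_cases equation gives peak_cases = 3*testing + 29.
Linear in testing, so extremes are at the endpoints: testing = -2 gives peak_cases = 23; testing = 7 gives peak_cases = 50.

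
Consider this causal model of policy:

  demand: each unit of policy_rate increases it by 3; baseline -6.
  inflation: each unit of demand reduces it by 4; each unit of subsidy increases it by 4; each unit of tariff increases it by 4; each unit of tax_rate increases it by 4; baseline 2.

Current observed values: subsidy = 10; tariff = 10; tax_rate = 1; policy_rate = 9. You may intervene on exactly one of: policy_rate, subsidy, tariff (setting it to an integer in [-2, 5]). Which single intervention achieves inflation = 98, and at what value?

Intervening on policy_rate: with other inputs at their observed values, inflation = -12*policy_rate + 110. Solving for 98 gives policy_rate = 1, within [-2, 5].
Intervening on subsidy: inflation = 4*subsidy - 38. Reaching 98 requires subsidy = 34, outside [-2, 5].
Intervening on tariff: inflation = 4*tariff - 38. Reaching 98 requires tariff = 34, outside [-2, 5].

set policy_rate = 1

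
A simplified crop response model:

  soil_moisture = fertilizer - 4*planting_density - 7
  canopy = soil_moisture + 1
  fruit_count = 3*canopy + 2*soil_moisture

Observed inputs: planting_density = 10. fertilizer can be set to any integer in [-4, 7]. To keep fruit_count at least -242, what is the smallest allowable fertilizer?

Substituting into the soil_moisture equation gives soil_moisture = fertilizer - 47.
So canopy = fertilizer - 46.
So fruit_count = 5*fertilizer - 232.
Require 5*fertilizer - 232 ≥ -242, so fertilizer ≥ -2.
The smallest integer in [-4, 7] satisfying this is -2.

fertilizer = -2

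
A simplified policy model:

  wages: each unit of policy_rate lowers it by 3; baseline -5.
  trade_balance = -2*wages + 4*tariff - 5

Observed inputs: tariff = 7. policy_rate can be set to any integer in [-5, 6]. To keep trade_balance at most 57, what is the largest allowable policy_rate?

Substituting into the trade_balance equation gives trade_balance = 6*policy_rate + 33.
Require 6*policy_rate + 33 ≤ 57, so policy_rate ≤ 4.
The largest integer in [-5, 6] satisfying this is 4.

policy_rate = 4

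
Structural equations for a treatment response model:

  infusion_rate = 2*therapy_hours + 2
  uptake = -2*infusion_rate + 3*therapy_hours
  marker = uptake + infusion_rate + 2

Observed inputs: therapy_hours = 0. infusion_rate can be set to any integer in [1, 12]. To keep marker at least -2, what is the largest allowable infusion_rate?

Intervening on infusion_rate fixes its value directly, overriding its dependence on therapy_hours.
Substituting into the uptake equation gives uptake = -2*infusion_rate.
Substituting into the marker equation gives marker = -infusion_rate + 2.
Require -infusion_rate + 2 ≥ -2, so infusion_rate ≤ 4.
The largest integer in [1, 12] satisfying this is 4.

infusion_rate = 4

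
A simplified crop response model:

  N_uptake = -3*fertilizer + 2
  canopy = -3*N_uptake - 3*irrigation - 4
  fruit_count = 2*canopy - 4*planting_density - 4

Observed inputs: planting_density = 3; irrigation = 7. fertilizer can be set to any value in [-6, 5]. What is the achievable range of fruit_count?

Substituting into the canopy equation gives canopy = 9*fertilizer - 31.
fruit_count becomes 18*fertilizer - 78.
Linear in fertilizer, so extremes are at the endpoints: fertilizer = -6 gives fruit_count = -186; fertilizer = 5 gives fruit_count = 12.

-186 to 12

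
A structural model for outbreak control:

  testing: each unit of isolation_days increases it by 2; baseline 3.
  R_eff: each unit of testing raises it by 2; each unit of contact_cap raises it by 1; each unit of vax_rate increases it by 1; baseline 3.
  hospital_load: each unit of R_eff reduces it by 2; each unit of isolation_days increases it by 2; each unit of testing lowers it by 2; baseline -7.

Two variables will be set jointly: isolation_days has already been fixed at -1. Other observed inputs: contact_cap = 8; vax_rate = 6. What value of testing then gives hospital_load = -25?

testing = -3

With isolation_days held at -1:
Intervening on testing fixes its value directly, overriding its dependence on isolation_days.
Substituting into the R_eff equation gives R_eff = 2*testing + 17.
Substituting into the hospital_load equation gives hospital_load = -6*testing - 43.
Solve -6*testing - 43 = -25: testing = (-25 + 43) / -6 = -3.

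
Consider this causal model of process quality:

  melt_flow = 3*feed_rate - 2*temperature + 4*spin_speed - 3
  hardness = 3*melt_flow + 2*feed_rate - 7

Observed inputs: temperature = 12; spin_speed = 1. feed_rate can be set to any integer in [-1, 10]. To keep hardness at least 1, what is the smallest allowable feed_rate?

feed_rate = 7

Substituting into the melt_flow equation gives melt_flow = 3*feed_rate - 23.
Substituting into the hardness equation gives hardness = 11*feed_rate - 76.
Require 11*feed_rate - 76 ≥ 1, so feed_rate ≥ 7.
The smallest integer in [-1, 10] satisfying this is 7.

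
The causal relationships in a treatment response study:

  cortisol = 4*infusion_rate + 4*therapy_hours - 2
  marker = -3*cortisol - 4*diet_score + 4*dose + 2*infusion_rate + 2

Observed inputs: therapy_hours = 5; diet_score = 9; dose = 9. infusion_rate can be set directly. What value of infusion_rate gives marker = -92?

infusion_rate = 4

Substituting into the cortisol equation gives cortisol = 4*infusion_rate + 18.
Substituting into the marker equation gives marker = -10*infusion_rate - 52.
Solve -10*infusion_rate - 52 = -92: infusion_rate = (-92 + 52) / -10 = 4.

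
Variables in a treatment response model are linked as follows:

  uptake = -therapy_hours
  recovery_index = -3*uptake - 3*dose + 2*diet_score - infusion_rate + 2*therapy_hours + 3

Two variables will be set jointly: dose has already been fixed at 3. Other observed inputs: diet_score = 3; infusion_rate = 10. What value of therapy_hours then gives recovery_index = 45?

therapy_hours = 11

With dose held at 3:
Substituting into the recovery_index equation gives recovery_index = 5*therapy_hours - 10.
Solve 5*therapy_hours - 10 = 45: therapy_hours = (45 + 10) / 5 = 11.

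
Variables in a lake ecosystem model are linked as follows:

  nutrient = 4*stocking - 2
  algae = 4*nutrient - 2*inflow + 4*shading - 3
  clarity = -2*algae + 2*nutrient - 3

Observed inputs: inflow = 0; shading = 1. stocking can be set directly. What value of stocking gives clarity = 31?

Substituting into the algae equation gives algae = 16*stocking - 7.
This gives clarity = -24*stocking + 7.
Solve -24*stocking + 7 = 31: stocking = (31 - 7) / -24 = -1.

stocking = -1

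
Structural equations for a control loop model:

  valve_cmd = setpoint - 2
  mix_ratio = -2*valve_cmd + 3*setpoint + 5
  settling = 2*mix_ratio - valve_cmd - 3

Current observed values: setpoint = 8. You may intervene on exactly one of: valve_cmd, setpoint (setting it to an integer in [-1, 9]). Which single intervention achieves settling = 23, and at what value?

set setpoint = 6

Intervening on valve_cmd: settling = -5*valve_cmd + 55. Reaching 23 requires valve_cmd = 32/5, not an integer.
Intervening on setpoint: with other inputs at their observed values, settling = setpoint + 17. Solving for 23 gives setpoint = 6, within [-1, 9].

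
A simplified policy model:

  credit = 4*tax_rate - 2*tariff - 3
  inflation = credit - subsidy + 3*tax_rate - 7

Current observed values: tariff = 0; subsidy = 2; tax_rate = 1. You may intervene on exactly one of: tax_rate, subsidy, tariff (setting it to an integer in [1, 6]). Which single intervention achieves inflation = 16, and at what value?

Intervening on tax_rate: with other inputs at their observed values, inflation = 7*tax_rate - 12. Solving for 16 gives tax_rate = 4, within [1, 6].
Intervening on subsidy: inflation = -subsidy - 3. Reaching 16 requires subsidy = -19, outside [1, 6].
Intervening on tariff: inflation = -2*tariff - 5. Reaching 16 requires tariff = -21/2, not an integer.

set tax_rate = 4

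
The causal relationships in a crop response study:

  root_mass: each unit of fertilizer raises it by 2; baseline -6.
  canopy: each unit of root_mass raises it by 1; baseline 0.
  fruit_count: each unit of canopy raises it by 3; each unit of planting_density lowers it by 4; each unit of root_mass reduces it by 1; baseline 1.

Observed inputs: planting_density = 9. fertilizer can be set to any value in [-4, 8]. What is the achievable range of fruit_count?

-63 to -15

Substituting into the canopy equation gives canopy = 2*fertilizer - 6.
So fruit_count = 4*fertilizer - 47.
Linear in fertilizer, so extremes are at the endpoints: fertilizer = -4 gives fruit_count = -63; fertilizer = 8 gives fruit_count = -15.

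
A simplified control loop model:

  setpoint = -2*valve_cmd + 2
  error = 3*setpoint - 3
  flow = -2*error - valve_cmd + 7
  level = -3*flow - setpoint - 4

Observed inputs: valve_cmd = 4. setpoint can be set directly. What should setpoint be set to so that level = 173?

Intervening on setpoint fixes its value directly, overriding its dependence on valve_cmd.
Substituting into the flow equation gives flow = -6*setpoint + 9.
level becomes 17*setpoint - 31.
Solve 17*setpoint - 31 = 173: setpoint = (173 + 31) / 17 = 12.

setpoint = 12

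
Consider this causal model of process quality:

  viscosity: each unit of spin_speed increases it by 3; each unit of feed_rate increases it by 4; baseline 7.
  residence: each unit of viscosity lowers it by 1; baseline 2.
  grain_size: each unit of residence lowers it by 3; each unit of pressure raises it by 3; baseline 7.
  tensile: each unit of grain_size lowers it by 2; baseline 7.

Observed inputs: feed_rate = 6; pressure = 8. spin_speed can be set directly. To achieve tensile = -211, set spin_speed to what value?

spin_speed = -1

Substituting into the viscosity equation gives viscosity = 3*spin_speed + 31.
So residence = -3*spin_speed - 29.
So grain_size = 9*spin_speed + 118.
Substituting into the tensile equation gives tensile = -18*spin_speed - 229.
Solve -18*spin_speed - 229 = -211: spin_speed = (-211 + 229) / -18 = -1.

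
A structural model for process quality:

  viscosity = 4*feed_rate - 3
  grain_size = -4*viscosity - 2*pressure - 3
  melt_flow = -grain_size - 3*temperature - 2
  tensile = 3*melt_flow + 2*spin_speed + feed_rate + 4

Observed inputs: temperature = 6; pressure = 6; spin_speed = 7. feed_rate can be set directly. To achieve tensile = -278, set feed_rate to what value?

feed_rate = -5

Substituting into the grain_size equation gives grain_size = -16*feed_rate - 3.
Substituting into the melt_flow equation gives melt_flow = 16*feed_rate - 17.
This gives tensile = 49*feed_rate - 33.
Solve 49*feed_rate - 33 = -278: feed_rate = (-278 + 33) / 49 = -5.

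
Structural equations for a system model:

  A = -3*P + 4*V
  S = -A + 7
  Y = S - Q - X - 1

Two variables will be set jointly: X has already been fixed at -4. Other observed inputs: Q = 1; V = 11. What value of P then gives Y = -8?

P = 9

With X held at -4:
Substituting into the A equation gives A = -3*P + 44.
Substituting into the S equation gives S = 3*P - 37.
Substituting into the Y equation gives Y = 3*P - 35.
Solve 3*P - 35 = -8: P = (-8 + 35) / 3 = 9.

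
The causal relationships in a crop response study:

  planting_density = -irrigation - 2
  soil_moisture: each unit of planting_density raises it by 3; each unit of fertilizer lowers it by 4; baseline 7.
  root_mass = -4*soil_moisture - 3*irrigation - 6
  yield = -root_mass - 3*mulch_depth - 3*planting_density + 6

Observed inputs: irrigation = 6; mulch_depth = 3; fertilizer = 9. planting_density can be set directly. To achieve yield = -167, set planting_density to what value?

Intervening on planting_density fixes its value directly, overriding its dependence on irrigation.
Substituting into the soil_moisture equation gives soil_moisture = 3*planting_density - 29.
Substituting into the root_mass equation gives root_mass = -12*planting_density + 92.
This gives yield = 9*planting_density - 95.
Solve 9*planting_density - 95 = -167: planting_density = (-167 + 95) / 9 = -8.

planting_density = -8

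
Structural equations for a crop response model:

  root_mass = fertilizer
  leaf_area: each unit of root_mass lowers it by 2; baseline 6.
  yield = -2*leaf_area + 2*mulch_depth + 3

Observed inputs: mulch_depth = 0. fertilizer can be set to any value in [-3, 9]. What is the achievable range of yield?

Substituting into the leaf_area equation gives leaf_area = -2*fertilizer + 6.
Substituting into the yield equation gives yield = 4*fertilizer - 9.
Linear in fertilizer, so extremes are at the endpoints: fertilizer = -3 gives yield = -21; fertilizer = 9 gives yield = 27.

-21 to 27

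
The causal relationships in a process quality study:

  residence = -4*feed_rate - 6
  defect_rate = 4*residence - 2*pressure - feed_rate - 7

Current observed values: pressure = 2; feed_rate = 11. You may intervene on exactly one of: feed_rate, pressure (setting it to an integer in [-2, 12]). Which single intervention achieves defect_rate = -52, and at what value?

Intervening on feed_rate: with other inputs at their observed values, defect_rate = -17*feed_rate - 35. Solving for -52 gives feed_rate = 1, within [-2, 12].
Intervening on pressure: defect_rate = -2*pressure - 218. Reaching -52 requires pressure = -83, outside [-2, 12].

set feed_rate = 1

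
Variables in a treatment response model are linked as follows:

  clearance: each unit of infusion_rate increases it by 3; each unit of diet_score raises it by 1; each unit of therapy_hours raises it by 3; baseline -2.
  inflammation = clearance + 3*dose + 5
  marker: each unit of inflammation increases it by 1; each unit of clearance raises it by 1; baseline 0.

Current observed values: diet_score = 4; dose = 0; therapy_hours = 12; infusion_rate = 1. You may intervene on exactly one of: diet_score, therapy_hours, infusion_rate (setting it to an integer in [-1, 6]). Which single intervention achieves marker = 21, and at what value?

Intervening on diet_score: marker = 2*diet_score + 79. Reaching 21 requires diet_score = -29, outside [-1, 6].
Intervening on therapy_hours: with other inputs at their observed values, marker = 6*therapy_hours + 15. Solving for 21 gives therapy_hours = 1, within [-1, 6].
Intervening on infusion_rate: marker = 6*infusion_rate + 81. Reaching 21 requires infusion_rate = -10, outside [-1, 6].

set therapy_hours = 1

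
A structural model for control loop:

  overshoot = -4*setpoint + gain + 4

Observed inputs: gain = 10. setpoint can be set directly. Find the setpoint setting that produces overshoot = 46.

Substituting into the overshoot equation gives overshoot = -4*setpoint + 14.
Solve -4*setpoint + 14 = 46: setpoint = (46 - 14) / -4 = -8.

setpoint = -8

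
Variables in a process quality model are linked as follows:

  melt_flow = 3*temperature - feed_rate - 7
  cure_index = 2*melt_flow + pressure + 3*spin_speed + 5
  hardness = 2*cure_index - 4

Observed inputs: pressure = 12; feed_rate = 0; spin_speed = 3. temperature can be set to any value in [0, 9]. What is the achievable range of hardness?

Substituting into the melt_flow equation gives melt_flow = 3*temperature - 7.
cure_index becomes 6*temperature + 12.
Substituting into the hardness equation gives hardness = 12*temperature + 20.
Linear in temperature, so extremes are at the endpoints: temperature = 0 gives hardness = 20; temperature = 9 gives hardness = 128.

20 to 128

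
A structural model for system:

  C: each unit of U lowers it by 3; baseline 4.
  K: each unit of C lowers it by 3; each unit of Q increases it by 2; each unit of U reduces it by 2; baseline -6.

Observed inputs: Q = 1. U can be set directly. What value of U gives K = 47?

U = 9

Substituting into the K equation gives K = 7*U - 16.
Solve 7*U - 16 = 47: U = (47 + 16) / 7 = 9.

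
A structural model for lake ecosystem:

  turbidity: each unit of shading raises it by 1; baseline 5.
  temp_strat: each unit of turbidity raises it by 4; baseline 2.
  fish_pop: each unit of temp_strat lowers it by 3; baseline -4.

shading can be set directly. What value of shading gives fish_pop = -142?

shading = 6

Substituting into the temp_strat equation gives temp_strat = 4*shading + 22.
Substituting into the fish_pop equation gives fish_pop = -12*shading - 70.
Solve -12*shading - 70 = -142: shading = (-142 + 70) / -12 = 6.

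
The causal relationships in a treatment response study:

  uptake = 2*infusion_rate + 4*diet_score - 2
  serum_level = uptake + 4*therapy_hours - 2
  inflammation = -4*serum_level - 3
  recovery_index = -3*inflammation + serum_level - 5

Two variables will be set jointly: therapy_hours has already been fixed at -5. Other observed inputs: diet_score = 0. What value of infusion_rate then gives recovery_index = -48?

infusion_rate = 10

With therapy_hours held at -5:
Substituting into the uptake equation gives uptake = 2*infusion_rate - 2.
Substituting into the serum_level equation gives serum_level = 2*infusion_rate - 24.
This gives inflammation = -8*infusion_rate + 93.
Substituting into the recovery_index equation gives recovery_index = 26*infusion_rate - 308.
Solve 26*infusion_rate - 308 = -48: infusion_rate = (-48 + 308) / 26 = 10.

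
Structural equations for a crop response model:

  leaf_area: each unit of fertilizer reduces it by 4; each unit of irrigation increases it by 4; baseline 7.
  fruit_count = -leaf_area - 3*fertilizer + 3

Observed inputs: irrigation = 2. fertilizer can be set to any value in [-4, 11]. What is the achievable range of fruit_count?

-16 to -1

Substituting into the leaf_area equation gives leaf_area = -4*fertilizer + 15.
fruit_count becomes fertilizer - 12.
Linear in fertilizer, so extremes are at the endpoints: fertilizer = -4 gives fruit_count = -16; fertilizer = 11 gives fruit_count = -1.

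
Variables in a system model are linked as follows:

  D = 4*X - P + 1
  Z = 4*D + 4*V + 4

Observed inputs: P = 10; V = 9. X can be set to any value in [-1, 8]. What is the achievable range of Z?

Substituting into the D equation gives D = 4*X - 9.
Substituting into the Z equation gives Z = 16*X + 4.
Linear in X, so extremes are at the endpoints: X = -1 gives Z = -12; X = 8 gives Z = 132.

-12 to 132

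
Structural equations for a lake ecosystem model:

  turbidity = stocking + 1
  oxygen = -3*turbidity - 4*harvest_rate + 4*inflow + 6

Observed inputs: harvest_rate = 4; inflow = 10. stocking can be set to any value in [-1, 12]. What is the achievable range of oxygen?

Substituting into the oxygen equation gives oxygen = -3*stocking + 27.
Linear in stocking, so extremes are at the endpoints: stocking = -1 gives oxygen = 30; stocking = 12 gives oxygen = -9.

-9 to 30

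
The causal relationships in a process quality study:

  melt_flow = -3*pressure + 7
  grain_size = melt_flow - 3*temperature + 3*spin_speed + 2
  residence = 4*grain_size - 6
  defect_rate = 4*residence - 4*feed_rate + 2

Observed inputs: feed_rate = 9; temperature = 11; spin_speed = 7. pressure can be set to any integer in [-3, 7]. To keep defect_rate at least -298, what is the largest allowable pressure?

Substituting into the grain_size equation gives grain_size = -3*pressure - 3.
Substituting into the residence equation gives residence = -12*pressure - 18.
defect_rate becomes -48*pressure - 106.
Require -48*pressure - 106 ≥ -298, so pressure ≤ 4.
The largest integer in [-3, 7] satisfying this is 4.

pressure = 4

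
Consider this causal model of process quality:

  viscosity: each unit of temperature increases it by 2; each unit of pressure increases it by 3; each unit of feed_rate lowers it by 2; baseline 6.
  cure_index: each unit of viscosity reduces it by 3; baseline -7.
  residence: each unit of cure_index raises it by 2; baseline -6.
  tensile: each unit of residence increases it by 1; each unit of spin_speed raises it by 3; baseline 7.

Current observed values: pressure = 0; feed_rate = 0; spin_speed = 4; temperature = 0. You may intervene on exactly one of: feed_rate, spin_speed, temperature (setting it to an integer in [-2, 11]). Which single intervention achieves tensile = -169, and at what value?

Intervening on feed_rate: tensile = 12*feed_rate - 37. Reaching -169 requires feed_rate = -11, outside [-2, 11].
Intervening on spin_speed: tensile = 3*spin_speed - 49. Reaching -169 requires spin_speed = -40, outside [-2, 11].
Intervening on temperature: with other inputs at their observed values, tensile = -12*temperature - 37. Solving for -169 gives temperature = 11, within [-2, 11].

set temperature = 11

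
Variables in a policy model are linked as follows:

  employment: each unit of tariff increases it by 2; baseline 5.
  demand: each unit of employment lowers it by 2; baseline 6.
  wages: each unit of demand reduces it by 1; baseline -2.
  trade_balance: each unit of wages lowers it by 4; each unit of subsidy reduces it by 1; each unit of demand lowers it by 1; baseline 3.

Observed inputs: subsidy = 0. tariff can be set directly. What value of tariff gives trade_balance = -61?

tariff = 5

Substituting into the demand equation gives demand = -4*tariff - 4.
Substituting into the wages equation gives wages = 4*tariff + 2.
Substituting into the trade_balance equation gives trade_balance = -12*tariff - 1.
Solve -12*tariff - 1 = -61: tariff = (-61 + 1) / -12 = 5.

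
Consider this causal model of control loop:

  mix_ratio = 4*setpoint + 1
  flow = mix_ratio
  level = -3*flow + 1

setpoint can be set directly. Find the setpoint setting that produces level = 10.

setpoint = -1

Substituting into the flow equation gives flow = 4*setpoint + 1.
This gives level = -12*setpoint - 2.
Solve -12*setpoint - 2 = 10: setpoint = (10 + 2) / -12 = -1.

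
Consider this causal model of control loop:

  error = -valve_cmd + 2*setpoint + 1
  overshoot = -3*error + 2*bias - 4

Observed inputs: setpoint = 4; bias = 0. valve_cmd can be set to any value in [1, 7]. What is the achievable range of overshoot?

Substituting into the error equation gives error = -valve_cmd + 9.
Substituting into the overshoot equation gives overshoot = 3*valve_cmd - 31.
Linear in valve_cmd, so extremes are at the endpoints: valve_cmd = 1 gives overshoot = -28; valve_cmd = 7 gives overshoot = -10.

-28 to -10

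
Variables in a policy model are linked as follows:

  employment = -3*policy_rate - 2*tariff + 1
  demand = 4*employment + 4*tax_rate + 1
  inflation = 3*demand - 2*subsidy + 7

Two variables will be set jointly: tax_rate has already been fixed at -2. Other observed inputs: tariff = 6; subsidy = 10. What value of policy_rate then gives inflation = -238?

policy_rate = 2

With tax_rate held at -2:
Substituting into the employment equation gives employment = -3*policy_rate - 11.
Substituting into the demand equation gives demand = -12*policy_rate - 51.
Substituting into the inflation equation gives inflation = -36*policy_rate - 166.
Solve -36*policy_rate - 166 = -238: policy_rate = (-238 + 166) / -36 = 2.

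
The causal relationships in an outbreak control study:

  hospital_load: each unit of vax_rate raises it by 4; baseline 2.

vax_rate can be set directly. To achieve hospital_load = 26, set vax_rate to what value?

vax_rate = 6

Solve 4*vax_rate + 2 = 26: vax_rate = (26 - 2) / 4 = 6.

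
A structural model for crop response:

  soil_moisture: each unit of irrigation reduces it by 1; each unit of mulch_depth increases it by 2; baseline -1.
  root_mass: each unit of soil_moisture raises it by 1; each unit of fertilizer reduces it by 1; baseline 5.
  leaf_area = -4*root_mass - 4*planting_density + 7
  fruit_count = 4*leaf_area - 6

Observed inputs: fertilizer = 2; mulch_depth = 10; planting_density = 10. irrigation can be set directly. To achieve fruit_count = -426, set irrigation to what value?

irrigation = 4

Substituting into the soil_moisture equation gives soil_moisture = -irrigation + 19.
Substituting into the root_mass equation gives root_mass = -irrigation + 22.
Substituting into the leaf_area equation gives leaf_area = 4*irrigation - 121.
Substituting into the fruit_count equation gives fruit_count = 16*irrigation - 490.
Solve 16*irrigation - 490 = -426: irrigation = (-426 + 490) / 16 = 4.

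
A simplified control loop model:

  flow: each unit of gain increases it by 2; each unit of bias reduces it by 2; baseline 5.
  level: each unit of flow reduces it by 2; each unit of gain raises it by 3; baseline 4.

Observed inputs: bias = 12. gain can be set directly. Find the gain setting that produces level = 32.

gain = 10

Substituting into the flow equation gives flow = 2*gain - 19.
Substituting into the level equation gives level = -gain + 42.
Solve -gain + 42 = 32: gain = (32 - 42) / -1 = 10.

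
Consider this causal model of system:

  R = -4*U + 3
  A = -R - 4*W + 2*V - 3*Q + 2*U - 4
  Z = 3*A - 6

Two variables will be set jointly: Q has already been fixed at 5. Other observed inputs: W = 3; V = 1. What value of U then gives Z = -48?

U = 3

With Q held at 5:
Substituting into the A equation gives A = 6*U - 32.
Substituting into the Z equation gives Z = 18*U - 102.
Solve 18*U - 102 = -48: U = (-48 + 102) / 18 = 3.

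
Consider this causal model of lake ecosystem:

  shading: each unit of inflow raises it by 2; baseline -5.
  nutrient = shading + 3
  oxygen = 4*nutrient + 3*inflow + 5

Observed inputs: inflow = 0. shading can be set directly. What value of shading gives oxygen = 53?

Intervening on shading fixes its value directly, overriding its dependence on inflow.
Substituting into the oxygen equation gives oxygen = 4*shading + 17.
Solve 4*shading + 17 = 53: shading = (53 - 17) / 4 = 9.

shading = 9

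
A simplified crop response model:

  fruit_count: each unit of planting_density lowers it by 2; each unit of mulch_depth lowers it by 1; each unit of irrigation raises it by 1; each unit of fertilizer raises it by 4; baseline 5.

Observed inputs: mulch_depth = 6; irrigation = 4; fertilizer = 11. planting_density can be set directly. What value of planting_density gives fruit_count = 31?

planting_density = 8

Substituting into the fruit_count equation gives fruit_count = -2*planting_density + 47.
Solve -2*planting_density + 47 = 31: planting_density = (31 - 47) / -2 = 8.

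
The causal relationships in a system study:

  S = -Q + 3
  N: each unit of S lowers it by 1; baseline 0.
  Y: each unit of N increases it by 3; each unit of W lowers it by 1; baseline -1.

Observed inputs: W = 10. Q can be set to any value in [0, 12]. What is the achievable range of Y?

Substituting into the N equation gives N = Q - 3.
Substituting into the Y equation gives Y = 3*Q - 20.
Linear in Q, so extremes are at the endpoints: Q = 0 gives Y = -20; Q = 12 gives Y = 16.

-20 to 16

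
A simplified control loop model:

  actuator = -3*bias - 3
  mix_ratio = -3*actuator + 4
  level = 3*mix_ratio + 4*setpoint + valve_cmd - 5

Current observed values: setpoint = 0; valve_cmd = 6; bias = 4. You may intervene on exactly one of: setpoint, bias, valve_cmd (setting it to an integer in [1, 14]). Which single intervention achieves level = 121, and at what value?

Intervening on setpoint: level = 4*setpoint + 148. Reaching 121 requires setpoint = -27/4, not an integer.
Intervening on bias: with other inputs at their observed values, level = 27*bias + 40. Solving for 121 gives bias = 3, within [1, 14].
Intervening on valve_cmd: level = valve_cmd + 142. Reaching 121 requires valve_cmd = -21, outside [1, 14].

set bias = 3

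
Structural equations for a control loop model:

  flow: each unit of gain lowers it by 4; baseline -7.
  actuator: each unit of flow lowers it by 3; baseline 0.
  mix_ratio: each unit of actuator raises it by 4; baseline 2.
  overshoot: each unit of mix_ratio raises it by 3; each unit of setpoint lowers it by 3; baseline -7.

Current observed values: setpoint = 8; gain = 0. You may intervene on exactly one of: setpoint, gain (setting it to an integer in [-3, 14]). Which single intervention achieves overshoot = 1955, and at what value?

set gain = 12

Intervening on setpoint: overshoot = -3*setpoint + 251. Reaching 1955 requires setpoint = -568, outside [-3, 14].
Intervening on gain: with other inputs at their observed values, overshoot = 144*gain + 227. Solving for 1955 gives gain = 12, within [-3, 14].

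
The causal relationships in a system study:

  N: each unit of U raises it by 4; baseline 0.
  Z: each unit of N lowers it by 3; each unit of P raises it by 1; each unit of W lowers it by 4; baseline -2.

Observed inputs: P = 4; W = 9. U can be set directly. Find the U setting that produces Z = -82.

Substituting into the Z equation gives Z = -12*U - 34.
Solve -12*U - 34 = -82: U = (-82 + 34) / -12 = 4.

U = 4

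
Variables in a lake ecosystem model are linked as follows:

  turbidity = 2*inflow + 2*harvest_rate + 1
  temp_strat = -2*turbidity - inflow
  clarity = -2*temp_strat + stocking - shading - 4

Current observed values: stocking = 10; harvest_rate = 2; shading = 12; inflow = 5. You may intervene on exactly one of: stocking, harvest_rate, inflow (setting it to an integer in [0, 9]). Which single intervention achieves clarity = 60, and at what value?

set stocking = 6

Intervening on stocking: with other inputs at their observed values, clarity = stocking + 54. Solving for 60 gives stocking = 6, within [0, 9].
Intervening on harvest_rate: clarity = 8*harvest_rate + 48. Reaching 60 requires harvest_rate = 3/2, not an integer.
Intervening on inflow: clarity = 10*inflow + 14. Reaching 60 requires inflow = 23/5, not an integer.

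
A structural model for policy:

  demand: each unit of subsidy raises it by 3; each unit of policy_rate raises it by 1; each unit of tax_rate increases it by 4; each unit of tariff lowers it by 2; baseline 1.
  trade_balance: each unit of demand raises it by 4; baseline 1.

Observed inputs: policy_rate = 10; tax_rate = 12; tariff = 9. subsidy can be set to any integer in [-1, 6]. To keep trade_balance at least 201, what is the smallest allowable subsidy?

subsidy = 3

Substituting into the demand equation gives demand = 3*subsidy + 41.
Substituting into the trade_balance equation gives trade_balance = 12*subsidy + 165.
Require 12*subsidy + 165 ≥ 201, so subsidy ≥ 3.
The smallest integer in [-1, 6] satisfying this is 3.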